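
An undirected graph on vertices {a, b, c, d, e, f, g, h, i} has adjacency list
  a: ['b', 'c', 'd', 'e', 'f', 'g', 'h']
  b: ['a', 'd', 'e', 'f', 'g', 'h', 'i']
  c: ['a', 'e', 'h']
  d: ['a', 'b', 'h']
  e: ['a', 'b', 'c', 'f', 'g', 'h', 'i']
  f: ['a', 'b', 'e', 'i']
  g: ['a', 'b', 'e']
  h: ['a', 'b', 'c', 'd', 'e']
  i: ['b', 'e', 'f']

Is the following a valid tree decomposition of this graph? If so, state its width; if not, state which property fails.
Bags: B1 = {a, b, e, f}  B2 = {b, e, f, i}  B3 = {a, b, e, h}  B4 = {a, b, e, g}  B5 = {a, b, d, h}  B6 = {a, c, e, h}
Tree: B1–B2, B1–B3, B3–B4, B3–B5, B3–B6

Every vertex of G appears in some bag (union = {a, b, c, d, e, f, g, h, i}); every edge is covered by a bag; and for each vertex v the set of bags containing v is connected in the bag tree. The decomposition is therefore valid. The largest bag has 4 vertices, so the width is 3.

Yes; width 3.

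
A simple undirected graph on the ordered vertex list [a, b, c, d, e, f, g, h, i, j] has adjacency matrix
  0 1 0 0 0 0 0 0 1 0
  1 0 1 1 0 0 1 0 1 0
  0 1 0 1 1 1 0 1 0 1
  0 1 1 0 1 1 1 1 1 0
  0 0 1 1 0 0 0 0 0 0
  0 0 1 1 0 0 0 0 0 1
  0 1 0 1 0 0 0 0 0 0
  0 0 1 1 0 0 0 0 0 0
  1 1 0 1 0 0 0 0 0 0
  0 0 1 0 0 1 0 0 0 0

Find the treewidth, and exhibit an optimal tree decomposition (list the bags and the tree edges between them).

Each bag holds 3 vertices, so the decomposition has width 2, which upper-bounds the treewidth. Conversely, {b, d, g} is a clique of size 3, and the vertices of any clique must share a bag in every tree decomposition; so some bag has ≥ 3 vertices and tw(G) ≥ 2. Combining the bounds, tw(G) = 2.

Treewidth 2.
One such decomposition:
Bags: B1 = {c, d, f}  B2 = {b, c, d}  B3 = {b, d, i}  B4 = {c, f, j}  B5 = {b, d, g}  B6 = {c, d, e}  B7 = {c, d, h}  B8 = {a, b, i}
Tree: B1–B2, B2–B3, B1–B4, B3–B5, B1–B6, B2–B7, B3–B8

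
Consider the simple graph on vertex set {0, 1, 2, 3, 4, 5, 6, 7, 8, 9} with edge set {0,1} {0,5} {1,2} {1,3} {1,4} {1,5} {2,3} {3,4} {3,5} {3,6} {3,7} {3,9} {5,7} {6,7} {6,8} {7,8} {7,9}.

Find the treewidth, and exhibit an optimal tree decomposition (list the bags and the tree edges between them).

The largest bag has 3 vertices, giving width 2; this decomposition certifies tw(G) ≤ 2. For the lower bound, the 3 vertices {0, 1, 5} are pairwise adjacent, and any tree decomposition puts a clique entirely inside one bag — forcing width ≥ 2. The upper and lower bounds meet at 2, so that is the treewidth.

Treewidth 2.
Bags: B1 = {1, 3, 5}  B2 = {1, 2, 3}  B3 = {3, 5, 7}  B4 = {3, 6, 7}  B5 = {1, 3, 4}  B6 = {6, 7, 8}  B7 = {3, 7, 9}  B8 = {0, 1, 5}
Tree: B1–B2, B1–B3, B3–B4, B1–B5, B4–B6, B3–B7, B1–B8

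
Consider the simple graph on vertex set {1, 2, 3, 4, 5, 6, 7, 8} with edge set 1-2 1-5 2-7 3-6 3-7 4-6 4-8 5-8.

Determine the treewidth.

A width-2 tree decomposition is:
Bags: B1 = {1, 5, 8}  B2 = {1, 4, 8}  B3 = {1, 4, 6}  B4 = {1, 3, 6}  B5 = {1, 3, 7}  B6 = {1, 2, 7}
Tree: B1–B2, B2–B3, B3–B4, B4–B5, B5–B6
Each bag holds 3 vertices, so the decomposition has width 2, which upper-bounds the treewidth. Since 1–5–8–4–6–3–7–2–1 is a cycle in G, G is not acyclic. Forests are exactly the graphs of treewidth ≤ 1, so tw(G) ≥ 2. Therefore the treewidth is 2.

2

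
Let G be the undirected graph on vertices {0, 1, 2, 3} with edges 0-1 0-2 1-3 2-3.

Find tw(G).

A width-2 tree decomposition is:
Bags: B1 = {1, 2, 3}  B2 = {0, 1, 2}
Tree: B1–B2
Every bag has size at most 3, so the width is 3 − 1 = 2 and tw(G) ≤ 2. The edges 2–3–1–0–2 form a cycle, so G is not a tree and its treewidth is at least 2. Hence tw(G) = 2 exactly.

2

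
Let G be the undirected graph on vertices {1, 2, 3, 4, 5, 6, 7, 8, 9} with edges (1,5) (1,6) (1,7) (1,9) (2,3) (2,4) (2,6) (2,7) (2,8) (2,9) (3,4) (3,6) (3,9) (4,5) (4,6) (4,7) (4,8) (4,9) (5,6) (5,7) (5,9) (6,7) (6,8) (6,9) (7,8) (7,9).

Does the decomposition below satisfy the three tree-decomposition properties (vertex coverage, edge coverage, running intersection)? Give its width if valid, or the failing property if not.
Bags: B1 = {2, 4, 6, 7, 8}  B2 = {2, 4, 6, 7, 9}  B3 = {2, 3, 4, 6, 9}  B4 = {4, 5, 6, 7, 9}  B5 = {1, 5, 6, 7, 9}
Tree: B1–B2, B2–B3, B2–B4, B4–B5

Yes; width 4.

Vertex coverage: the bags together contain {1, 2, 3, 4, 5, 6, 7, 8, 9}, the full vertex set. Edge coverage: each edge of G has both endpoints in at least one bag. Running intersection: for every vertex, the bags containing it form a connected subtree. All three properties hold, so this is a valid tree decomposition of width max|bag| − 1 = 4, and hence tw(G) ≤ 4.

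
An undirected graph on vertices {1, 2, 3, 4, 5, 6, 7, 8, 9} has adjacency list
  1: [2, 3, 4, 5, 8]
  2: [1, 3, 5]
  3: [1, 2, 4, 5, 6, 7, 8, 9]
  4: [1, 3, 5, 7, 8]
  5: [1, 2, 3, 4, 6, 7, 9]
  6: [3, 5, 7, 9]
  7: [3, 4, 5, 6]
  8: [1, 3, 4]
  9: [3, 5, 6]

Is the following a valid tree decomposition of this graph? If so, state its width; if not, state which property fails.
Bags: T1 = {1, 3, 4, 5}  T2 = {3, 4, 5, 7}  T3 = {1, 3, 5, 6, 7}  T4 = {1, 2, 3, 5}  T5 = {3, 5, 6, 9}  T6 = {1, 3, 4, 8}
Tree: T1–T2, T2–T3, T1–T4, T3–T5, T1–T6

A tree decomposition must satisfy three properties: every vertex lies in some bag; for every edge, both endpoints lie together in some bag; and for every vertex, the bags containing it form a connected subtree. Here bags containing vertex 1 are not connected in the tree, so the decomposition is invalid.

No — bags containing vertex 1 are not connected in the tree.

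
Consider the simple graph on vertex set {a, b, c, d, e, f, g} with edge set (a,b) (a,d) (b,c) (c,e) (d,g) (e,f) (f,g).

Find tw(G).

2

A width-2 tree decomposition is:
Bags: B1 = {e, f, g}  B2 = {c, e, g}  B3 = {b, c, g}  B4 = {a, b, g}  B5 = {a, d, g}
Tree: B1–B2, B2–B3, B3–B4, B4–B5
Every bag has size at most 3, so the width is 3 − 1 = 2 and tw(G) ≤ 2. For the lower bound, G contains the cycle g–f–e–c–b–a–d–g, so G is not a forest; only forests have treewidth ≤ 1, hence tw(G) ≥ 2. Hence tw(G) = 2 exactly.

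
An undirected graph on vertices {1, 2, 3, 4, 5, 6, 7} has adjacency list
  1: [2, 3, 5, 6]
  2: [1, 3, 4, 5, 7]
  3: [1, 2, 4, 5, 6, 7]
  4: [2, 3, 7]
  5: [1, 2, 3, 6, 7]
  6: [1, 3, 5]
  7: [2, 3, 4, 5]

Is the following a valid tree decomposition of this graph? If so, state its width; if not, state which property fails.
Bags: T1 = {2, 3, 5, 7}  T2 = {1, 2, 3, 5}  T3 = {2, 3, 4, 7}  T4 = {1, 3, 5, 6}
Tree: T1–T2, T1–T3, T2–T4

Vertex coverage: the bags together contain {1, 2, 3, 4, 5, 6, 7}, the full vertex set. Edge coverage: each edge of G has both endpoints in at least one bag. Running intersection: for every vertex, the bags containing it form a connected subtree. All three properties hold, so this is a valid tree decomposition of width max|bag| − 1 = 3, and hence tw(G) ≤ 3.

Yes; width 3.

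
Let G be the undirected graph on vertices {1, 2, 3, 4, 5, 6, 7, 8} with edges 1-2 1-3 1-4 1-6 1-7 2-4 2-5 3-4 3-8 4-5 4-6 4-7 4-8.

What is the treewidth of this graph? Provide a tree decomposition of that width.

Each bag holds 3 vertices, so the decomposition has width 2, which upper-bounds the treewidth. Conversely, {3, 4, 8} is a clique of size 3, and the vertices of any clique must share a bag in every tree decomposition; so some bag has ≥ 3 vertices and tw(G) ≥ 2. Hence tw(G) = 2 exactly.

Treewidth 2.
One such decomposition:
Bags: B1 = {1, 4, 7}  B2 = {1, 2, 4}  B3 = {2, 4, 5}  B4 = {1, 3, 4}  B5 = {3, 4, 8}  B6 = {1, 4, 6}
Tree: B1–B2, B2–B3, B1–B4, B4–B5, B4–B6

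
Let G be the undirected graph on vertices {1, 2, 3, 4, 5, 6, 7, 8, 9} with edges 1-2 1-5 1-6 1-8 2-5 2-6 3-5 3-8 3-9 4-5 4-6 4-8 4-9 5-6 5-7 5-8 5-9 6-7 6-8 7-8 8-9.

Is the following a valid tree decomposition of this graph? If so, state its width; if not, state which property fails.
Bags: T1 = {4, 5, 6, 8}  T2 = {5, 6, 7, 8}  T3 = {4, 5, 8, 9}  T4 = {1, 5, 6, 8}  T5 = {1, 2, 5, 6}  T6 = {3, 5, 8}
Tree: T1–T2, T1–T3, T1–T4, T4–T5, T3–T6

No — edge (9,3) lies in no bag.

A tree decomposition must satisfy three properties: every vertex lies in some bag; for every edge, both endpoints lie together in some bag; and for every vertex, the bags containing it form a connected subtree. Here edge (9,3) lies in no bag, so the decomposition is invalid.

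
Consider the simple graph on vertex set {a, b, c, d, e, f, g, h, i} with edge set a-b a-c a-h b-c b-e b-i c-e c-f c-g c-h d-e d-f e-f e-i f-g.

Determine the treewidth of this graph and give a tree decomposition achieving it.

The largest bag has 3 vertices, giving width 2; this decomposition certifies tw(G) ≤ 2. Conversely, {d, e, f} is a clique of size 3, and the vertices of any clique must share a bag in every tree decomposition; so some bag has ≥ 3 vertices and tw(G) ≥ 2. Combining the bounds, tw(G) = 2.

Treewidth 2.
One such decomposition:
Bags: B1 = {a, c, h}  B2 = {a, b, c}  B3 = {b, c, e}  B4 = {c, e, f}  B5 = {d, e, f}  B6 = {c, f, g}  B7 = {b, e, i}
Tree: B1–B2, B2–B3, B3–B4, B4–B5, B4–B6, B3–B7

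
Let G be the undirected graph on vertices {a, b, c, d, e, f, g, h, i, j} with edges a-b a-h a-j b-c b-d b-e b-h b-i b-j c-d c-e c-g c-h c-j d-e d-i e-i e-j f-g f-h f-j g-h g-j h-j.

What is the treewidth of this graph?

A width-3 tree decomposition is:
Bags: B1 = {b, c, d, e}  B2 = {b, c, e, j}  B3 = {b, c, h, j}  B4 = {b, d, e, i}  B5 = {c, g, h, j}  B6 = {f, g, h, j}  B7 = {a, b, h, j}
Tree: B1–B2, B2–B3, B1–B4, B3–B5, B5–B6, B3–B7
Every bag has size at most 4, so the width is 4 − 1 = 3 and tw(G) ≤ 3. On the other hand G contains the 4-clique {c, g, h, j}. A clique must lie in a single bag of any decomposition, so no decomposition can have width below 3. Combining the bounds, tw(G) = 3.

3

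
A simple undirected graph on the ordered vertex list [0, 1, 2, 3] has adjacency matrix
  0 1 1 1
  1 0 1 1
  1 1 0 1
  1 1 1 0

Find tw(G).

A width-3 tree decomposition is:
Bags: B1 = {0, 1, 2, 3}
Tree: (single bag)
A single bag containing all 4 vertices is trivially a valid decomposition of width 3. On the other hand G contains the 4-clique {0, 1, 2, 3}. A clique must lie in a single bag of any decomposition, so no decomposition can have width below 3. Combining the bounds, tw(G) = 3.

3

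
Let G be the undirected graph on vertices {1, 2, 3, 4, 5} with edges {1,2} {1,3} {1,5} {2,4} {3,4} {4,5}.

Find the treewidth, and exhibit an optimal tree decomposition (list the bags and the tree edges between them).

Treewidth 2.
One such decomposition:
Bags: B1 = {1, 2, 4}  B2 = {1, 4, 5}  B3 = {1, 3, 4}
Tree: B1–B2, B2–B3

Every bag has size at most 3, so the width is 3 − 1 = 2 and tw(G) ≤ 2. For the lower bound, G contains the cycle 1–2–4–5–1, so G is not a forest; only forests have treewidth ≤ 1, hence tw(G) ≥ 2. Therefore the treewidth is 2.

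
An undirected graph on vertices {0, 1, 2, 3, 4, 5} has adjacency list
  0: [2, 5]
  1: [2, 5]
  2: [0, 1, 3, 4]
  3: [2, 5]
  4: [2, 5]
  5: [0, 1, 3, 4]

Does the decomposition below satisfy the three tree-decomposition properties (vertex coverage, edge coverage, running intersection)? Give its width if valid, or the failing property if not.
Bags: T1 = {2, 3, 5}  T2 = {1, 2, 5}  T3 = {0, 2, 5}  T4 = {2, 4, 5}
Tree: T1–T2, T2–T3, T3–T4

Every vertex of G appears in some bag (union = {0, 1, 2, 3, 4, 5}); every edge is covered by a bag; and for each vertex v the set of bags containing v is connected in the bag tree. The decomposition is therefore valid. The largest bag has 3 vertices, so the width is 2.

Yes; width 2.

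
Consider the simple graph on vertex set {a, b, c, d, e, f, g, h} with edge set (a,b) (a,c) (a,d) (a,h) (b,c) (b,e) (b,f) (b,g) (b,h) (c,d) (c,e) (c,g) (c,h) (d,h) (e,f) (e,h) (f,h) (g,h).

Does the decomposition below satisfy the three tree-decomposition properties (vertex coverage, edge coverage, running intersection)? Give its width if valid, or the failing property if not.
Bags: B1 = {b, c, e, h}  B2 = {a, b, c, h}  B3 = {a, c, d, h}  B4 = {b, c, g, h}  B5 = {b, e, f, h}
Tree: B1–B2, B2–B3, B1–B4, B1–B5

Vertex coverage: the bags together contain {a, b, c, d, e, f, g, h}, the full vertex set. Edge coverage: each edge of G has both endpoints in at least one bag. Running intersection: for every vertex, the bags containing it form a connected subtree. All three properties hold, so this is a valid tree decomposition of width max|bag| − 1 = 3, and hence tw(G) ≤ 3.

Yes; width 3.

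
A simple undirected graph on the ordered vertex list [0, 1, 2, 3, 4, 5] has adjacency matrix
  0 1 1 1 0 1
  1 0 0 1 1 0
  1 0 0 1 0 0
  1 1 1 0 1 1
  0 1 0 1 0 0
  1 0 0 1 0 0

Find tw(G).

2

A width-2 tree decomposition is:
Bags: B1 = {0, 1, 3}  B2 = {0, 2, 3}  B3 = {1, 3, 4}  B4 = {0, 3, 5}
Tree: B1–B2, B1–B3, B1–B4
Every bag has size at most 3, so the width is 3 − 1 = 2 and tw(G) ≤ 2. For the lower bound, the 3 vertices {0, 1, 3} are pairwise adjacent, and any tree decomposition puts a clique entirely inside one bag — forcing width ≥ 2. Hence tw(G) = 2 exactly.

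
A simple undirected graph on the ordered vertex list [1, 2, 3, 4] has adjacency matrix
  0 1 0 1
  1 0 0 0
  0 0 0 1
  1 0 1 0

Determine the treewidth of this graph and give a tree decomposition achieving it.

Treewidth 1.
One optimal decomposition is:
Bags: B1 = {1, 2}  B2 = {1, 4}  B3 = {3, 4}
Tree: B1–B2, B2–B3

Every bag has size at most 2, so the width is 2 − 1 = 1 and tw(G) ≤ 1. Since G has at least one edge (e.g. 2–1), it is not an edgeless graph, so tw(G) ≥ 1. The upper and lower bounds meet at 1, so that is the treewidth.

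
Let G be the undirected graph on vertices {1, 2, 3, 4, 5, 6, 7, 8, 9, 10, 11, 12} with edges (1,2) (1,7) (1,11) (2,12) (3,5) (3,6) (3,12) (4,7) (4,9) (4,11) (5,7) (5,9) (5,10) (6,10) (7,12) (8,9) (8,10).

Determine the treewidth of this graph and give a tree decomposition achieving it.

Every bag has size at most 4, so the width is 4 − 1 = 3 and tw(G) ≤ 3. For the lower bound: the 4 vertex sets {6,8,10}, {3}, {5}, {4,7,9,12} are disjoint, each induces a connected subgraph, and every pair is joined by at least one edge of G. Contracting each set to a single vertex therefore yields K_{4} as a minor, and since treewidth is minor-monotone, tw(G) ≥ tw(K_{4}) = 3. Combining the bounds, tw(G) = 3.

Treewidth 3.
One such decomposition:
Bags: B1 = {3, 6, 8, 10}  B2 = {3, 5, 8, 10}  B3 = {3, 5, 8, 9}  B4 = {3, 5, 9, 12}  B5 = {5, 7, 9, 12}  B6 = {4, 7, 9, 12}  B7 = {2, 4, 7, 12}  B8 = {1, 2, 4, 7}  B9 = {1, 2, 4, 11}
Tree: B1–B2, B2–B3, B3–B4, B4–B5, B5–B6, B6–B7, B7–B8, B8–B9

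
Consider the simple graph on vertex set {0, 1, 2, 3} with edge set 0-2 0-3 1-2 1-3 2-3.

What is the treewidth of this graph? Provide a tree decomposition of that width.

Treewidth 2.
Bags: B1 = {1, 2, 3}  B2 = {0, 2, 3}
Tree: B1–B2

Every bag has size at most 3, so the width is 3 − 1 = 2 and tw(G) ≤ 2. On the other hand G contains the 3-clique {0, 2, 3}. A clique must lie in a single bag of any decomposition, so no decomposition can have width below 2. Therefore the treewidth is 2.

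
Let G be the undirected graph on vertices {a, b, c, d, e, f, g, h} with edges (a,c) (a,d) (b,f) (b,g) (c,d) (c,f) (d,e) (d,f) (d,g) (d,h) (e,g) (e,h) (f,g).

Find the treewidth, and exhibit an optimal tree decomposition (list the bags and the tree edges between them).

Treewidth 2.
Bags: B1 = {d, f, g}  B2 = {b, f, g}  B3 = {d, e, g}  B4 = {c, d, f}  B5 = {d, e, h}  B6 = {a, c, d}
Tree: B1–B2, B1–B3, B1–B4, B3–B5, B4–B6

Every bag has size at most 3, so the width is 3 − 1 = 2 and tw(G) ≤ 2. For the lower bound, the 3 vertices {a, c, d} are pairwise adjacent, and any tree decomposition puts a clique entirely inside one bag — forcing width ≥ 2. The upper and lower bounds meet at 2, so that is the treewidth.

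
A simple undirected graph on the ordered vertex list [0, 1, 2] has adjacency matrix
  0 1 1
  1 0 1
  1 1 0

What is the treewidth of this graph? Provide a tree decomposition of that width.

Treewidth 2.
Bags: B1 = {0, 1, 2}
Tree: (single bag)

With just one bag of size 3, the width is 3 − 1 = 2, so tw(G) ≤ 2. For the lower bound, the 3 vertices {0, 1, 2} are pairwise adjacent, and any tree decomposition puts a clique entirely inside one bag — forcing width ≥ 2. Therefore the treewidth is 2.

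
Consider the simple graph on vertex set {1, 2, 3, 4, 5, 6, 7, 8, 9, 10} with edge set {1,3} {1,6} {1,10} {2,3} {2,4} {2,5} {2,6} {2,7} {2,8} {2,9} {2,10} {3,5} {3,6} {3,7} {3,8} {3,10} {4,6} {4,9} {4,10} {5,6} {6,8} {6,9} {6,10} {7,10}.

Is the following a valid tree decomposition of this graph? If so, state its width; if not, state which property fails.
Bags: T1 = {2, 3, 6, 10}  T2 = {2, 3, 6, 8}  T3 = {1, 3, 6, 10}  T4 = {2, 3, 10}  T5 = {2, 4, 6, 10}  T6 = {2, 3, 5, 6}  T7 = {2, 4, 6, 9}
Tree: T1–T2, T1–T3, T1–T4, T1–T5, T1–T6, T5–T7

No — vertex 7 appears in no bag.

A tree decomposition must satisfy three properties: every vertex lies in some bag; for every edge, both endpoints lie together in some bag; and for every vertex, the bags containing it form a connected subtree. Here vertex 7 appears in no bag, so the decomposition is invalid.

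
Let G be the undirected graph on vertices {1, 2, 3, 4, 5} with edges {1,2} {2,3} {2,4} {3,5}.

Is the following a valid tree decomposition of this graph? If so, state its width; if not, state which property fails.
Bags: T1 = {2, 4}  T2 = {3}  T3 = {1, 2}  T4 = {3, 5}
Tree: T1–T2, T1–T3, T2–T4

A tree decomposition must satisfy three properties: every vertex lies in some bag; for every edge, both endpoints lie together in some bag; and for every vertex, the bags containing it form a connected subtree. Here edge (2,3) lies in no bag, so the decomposition is invalid.

No — edge (2,3) lies in no bag.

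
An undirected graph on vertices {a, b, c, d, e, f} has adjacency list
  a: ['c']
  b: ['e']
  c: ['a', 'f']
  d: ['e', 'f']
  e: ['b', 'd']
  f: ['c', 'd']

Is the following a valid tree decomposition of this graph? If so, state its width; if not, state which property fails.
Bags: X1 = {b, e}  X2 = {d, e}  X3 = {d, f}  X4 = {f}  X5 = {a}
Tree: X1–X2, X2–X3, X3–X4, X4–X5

A tree decomposition must satisfy three properties: every vertex lies in some bag; for every edge, both endpoints lie together in some bag; and for every vertex, the bags containing it form a connected subtree. Here vertex c appears in no bag, so the decomposition is invalid.

No — vertex c appears in no bag.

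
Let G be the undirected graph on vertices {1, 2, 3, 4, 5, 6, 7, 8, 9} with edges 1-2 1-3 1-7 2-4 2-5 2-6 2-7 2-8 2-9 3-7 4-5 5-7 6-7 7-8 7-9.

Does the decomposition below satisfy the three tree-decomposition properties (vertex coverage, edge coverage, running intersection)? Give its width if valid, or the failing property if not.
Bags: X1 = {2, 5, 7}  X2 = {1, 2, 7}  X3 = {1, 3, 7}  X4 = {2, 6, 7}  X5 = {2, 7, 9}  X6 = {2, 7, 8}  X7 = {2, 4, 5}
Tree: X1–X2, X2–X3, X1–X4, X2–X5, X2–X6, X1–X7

Vertex coverage: the bags together contain {1, 2, 3, 4, 5, 6, 7, 8, 9}, the full vertex set. Edge coverage: each edge of G has both endpoints in at least one bag. Running intersection: for every vertex, the bags containing it form a connected subtree. All three properties hold, so this is a valid tree decomposition of width max|bag| − 1 = 2, and hence tw(G) ≤ 2.

Yes; width 2.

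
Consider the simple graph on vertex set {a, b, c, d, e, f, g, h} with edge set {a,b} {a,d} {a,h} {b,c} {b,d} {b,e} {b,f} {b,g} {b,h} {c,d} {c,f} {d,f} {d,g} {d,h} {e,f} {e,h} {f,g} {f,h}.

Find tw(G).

3

A width-3 tree decomposition is:
Bags: B1 = {a, b, d, h}  B2 = {b, d, f, h}  B3 = {b, d, f, g}  B4 = {b, e, f, h}  B5 = {b, c, d, f}
Tree: B1–B2, B2–B3, B2–B4, B2–B5
The largest bag has 4 vertices, giving width 3; this decomposition certifies tw(G) ≤ 3. On the other hand G contains the 4-clique {a, b, d, h}. A clique must lie in a single bag of any decomposition, so no decomposition can have width below 3. Therefore the treewidth is 3.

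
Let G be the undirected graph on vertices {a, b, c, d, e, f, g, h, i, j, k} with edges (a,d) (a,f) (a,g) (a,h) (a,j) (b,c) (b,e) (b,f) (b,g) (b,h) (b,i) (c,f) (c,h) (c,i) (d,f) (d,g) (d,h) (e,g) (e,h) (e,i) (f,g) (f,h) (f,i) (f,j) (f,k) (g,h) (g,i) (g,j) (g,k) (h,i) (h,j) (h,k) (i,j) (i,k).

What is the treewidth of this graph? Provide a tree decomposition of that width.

Treewidth 4.
One such decomposition:
Bags: B1 = {b, f, g, h, i}  B2 = {f, g, h, i, k}  B3 = {f, g, h, i, j}  B4 = {a, f, g, h, j}  B5 = {a, d, f, g, h}  B6 = {b, c, f, h, i}  B7 = {b, e, g, h, i}
Tree: B1–B2, B1–B3, B3–B4, B4–B5, B1–B6, B1–B7

Each bag holds 5 vertices, so the decomposition has width 4, which upper-bounds the treewidth. For the lower bound, the 5 vertices {b, e, g, h, i} are pairwise adjacent, and any tree decomposition puts a clique entirely inside one bag — forcing width ≥ 4. The upper and lower bounds meet at 4, so that is the treewidth.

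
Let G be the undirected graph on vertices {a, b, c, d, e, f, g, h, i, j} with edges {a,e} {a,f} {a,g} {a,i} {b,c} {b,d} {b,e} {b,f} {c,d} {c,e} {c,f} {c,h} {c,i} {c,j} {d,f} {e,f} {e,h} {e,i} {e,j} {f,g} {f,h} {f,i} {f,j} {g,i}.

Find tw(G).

3

A width-3 tree decomposition is:
Bags: B1 = {c, e, f, i}  B2 = {b, c, e, f}  B3 = {c, e, f, h}  B4 = {a, e, f, i}  B5 = {a, f, g, i}  B6 = {c, e, f, j}  B7 = {b, c, d, f}
Tree: B1–B2, B1–B3, B1–B4, B4–B5, B2–B6, B2–B7
Each bag holds 4 vertices, so the decomposition has width 3, which upper-bounds the treewidth. Conversely, {a, f, g, i} is a clique of size 4, and the vertices of any clique must share a bag in every tree decomposition; so some bag has ≥ 4 vertices and tw(G) ≥ 3. The upper and lower bounds meet at 3, so that is the treewidth.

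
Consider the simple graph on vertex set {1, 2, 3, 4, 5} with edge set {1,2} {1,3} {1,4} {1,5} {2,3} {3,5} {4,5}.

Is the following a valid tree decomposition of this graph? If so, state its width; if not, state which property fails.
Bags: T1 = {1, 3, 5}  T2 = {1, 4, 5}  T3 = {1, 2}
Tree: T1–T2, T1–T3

No — edge (3,2) lies in no bag.

A tree decomposition must satisfy three properties: every vertex lies in some bag; for every edge, both endpoints lie together in some bag; and for every vertex, the bags containing it form a connected subtree. Here edge (3,2) lies in no bag, so the decomposition is invalid.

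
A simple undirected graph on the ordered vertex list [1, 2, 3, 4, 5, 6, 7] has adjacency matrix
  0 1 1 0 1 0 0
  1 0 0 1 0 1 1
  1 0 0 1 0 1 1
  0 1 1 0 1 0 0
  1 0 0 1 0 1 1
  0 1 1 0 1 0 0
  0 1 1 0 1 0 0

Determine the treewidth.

3

A width-3 tree decomposition is:
Bags: B1 = {2, 3, 4, 5}  B2 = {2, 3, 5, 6}  B3 = {2, 3, 5, 7}  B4 = {1, 2, 3, 5}
Tree: B1–B2, B2–B3, B3–B4
The largest bag has 4 vertices, giving width 3; this decomposition certifies tw(G) ≤ 3. For the lower bound: the 4 vertex sets {2,4}, {3,6}, {5}, {7} are disjoint, each induces a connected subgraph, and every pair is joined by at least one edge of G. Contracting each set to a single vertex therefore yields K_{4} as a minor, and since treewidth is minor-monotone, tw(G) ≥ tw(K_{4}) = 3. Hence tw(G) = 3 exactly.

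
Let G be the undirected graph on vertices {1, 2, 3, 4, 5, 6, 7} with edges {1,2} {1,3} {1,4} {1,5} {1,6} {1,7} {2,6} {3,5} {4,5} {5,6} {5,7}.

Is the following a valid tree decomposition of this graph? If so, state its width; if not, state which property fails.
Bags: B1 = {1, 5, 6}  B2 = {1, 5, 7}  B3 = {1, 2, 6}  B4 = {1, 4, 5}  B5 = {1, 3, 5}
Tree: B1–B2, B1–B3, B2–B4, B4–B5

Checking the three conditions: (i) the bags cover all of {1, 2, 3, 4, 5, 6, 7}; (ii) for each edge, some bag contains both endpoints; (iii) the bags containing any fixed vertex form a subtree. All hold, so the decomposition is valid with width 3 − 1 = 2.

Yes; width 2.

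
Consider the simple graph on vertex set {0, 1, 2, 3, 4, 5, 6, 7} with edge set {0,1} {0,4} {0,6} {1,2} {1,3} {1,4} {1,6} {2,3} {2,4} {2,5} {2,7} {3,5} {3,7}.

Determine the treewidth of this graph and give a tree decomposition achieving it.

Every bag has size at most 3, so the width is 3 − 1 = 2 and tw(G) ≤ 2. For the lower bound, the 3 vertices {0, 1, 4} are pairwise adjacent, and any tree decomposition puts a clique entirely inside one bag — forcing width ≥ 2. Hence tw(G) = 2 exactly.

Treewidth 2.
One optimal decomposition is:
Bags: B1 = {1, 2, 4}  B2 = {1, 2, 3}  B3 = {0, 1, 4}  B4 = {2, 3, 5}  B5 = {2, 3, 7}  B6 = {0, 1, 6}
Tree: B1–B2, B1–B3, B2–B4, B2–B5, B3–B6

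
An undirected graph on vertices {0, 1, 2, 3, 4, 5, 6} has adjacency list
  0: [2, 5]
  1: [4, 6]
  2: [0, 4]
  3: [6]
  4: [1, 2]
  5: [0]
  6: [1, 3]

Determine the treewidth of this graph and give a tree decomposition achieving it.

Every bag has size at most 2, so the width is 2 − 1 = 1 and tw(G) ≤ 1. G has an edge, so its treewidth is at least 1. Combining the bounds, tw(G) = 1.

Treewidth 1.
One optimal decomposition is:
Bags: B1 = {0, 5}  B2 = {0, 2}  B3 = {2, 4}  B4 = {1, 4}  B5 = {1, 6}  B6 = {3, 6}
Tree: B1–B2, B2–B3, B3–B4, B4–B5, B5–B6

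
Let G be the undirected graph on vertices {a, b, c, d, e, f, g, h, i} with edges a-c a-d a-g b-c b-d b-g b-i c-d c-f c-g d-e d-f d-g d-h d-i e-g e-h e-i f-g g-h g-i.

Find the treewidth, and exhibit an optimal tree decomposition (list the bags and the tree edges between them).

The largest bag has 4 vertices, giving width 3; this decomposition certifies tw(G) ≤ 3. On the other hand G contains the 4-clique {d, e, g, h}. A clique must lie in a single bag of any decomposition, so no decomposition can have width below 3. The upper and lower bounds meet at 3, so that is the treewidth.

Treewidth 3.
One optimal decomposition is:
Bags: B1 = {b, d, g, i}  B2 = {b, c, d, g}  B3 = {d, e, g, i}  B4 = {c, d, f, g}  B5 = {a, c, d, g}  B6 = {d, e, g, h}
Tree: B1–B2, B1–B3, B2–B4, B4–B5, B3–B6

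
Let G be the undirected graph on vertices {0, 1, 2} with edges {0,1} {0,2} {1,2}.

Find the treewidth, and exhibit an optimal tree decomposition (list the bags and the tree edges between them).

A single bag containing all 3 vertices is trivially a valid decomposition of width 2. For the lower bound, the 3 vertices {0, 1, 2} are pairwise adjacent, and any tree decomposition puts a clique entirely inside one bag — forcing width ≥ 2. Combining the bounds, tw(G) = 2.

Treewidth 2.
One such decomposition:
Bags: B1 = {0, 1, 2}
Tree: (single bag)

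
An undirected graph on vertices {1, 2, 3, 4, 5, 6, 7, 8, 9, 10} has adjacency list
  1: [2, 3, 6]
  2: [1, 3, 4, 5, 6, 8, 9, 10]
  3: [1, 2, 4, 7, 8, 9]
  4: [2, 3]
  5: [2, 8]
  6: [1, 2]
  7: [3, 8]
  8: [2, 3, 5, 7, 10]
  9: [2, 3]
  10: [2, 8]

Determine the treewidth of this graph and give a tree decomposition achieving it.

Treewidth 2.
One optimal decomposition is:
Bags: B1 = {2, 5, 8}  B2 = {2, 3, 8}  B3 = {1, 2, 3}  B4 = {1, 2, 6}  B5 = {3, 7, 8}  B6 = {2, 3, 4}  B7 = {2, 3, 9}  B8 = {2, 8, 10}
Tree: B1–B2, B2–B3, B3–B4, B2–B5, B2–B6, B6–B7, B2–B8

Every bag has size at most 3, so the width is 3 − 1 = 2 and tw(G) ≤ 2. Conversely, {2, 8, 10} is a clique of size 3, and the vertices of any clique must share a bag in every tree decomposition; so some bag has ≥ 3 vertices and tw(G) ≥ 2. The upper and lower bounds meet at 2, so that is the treewidth.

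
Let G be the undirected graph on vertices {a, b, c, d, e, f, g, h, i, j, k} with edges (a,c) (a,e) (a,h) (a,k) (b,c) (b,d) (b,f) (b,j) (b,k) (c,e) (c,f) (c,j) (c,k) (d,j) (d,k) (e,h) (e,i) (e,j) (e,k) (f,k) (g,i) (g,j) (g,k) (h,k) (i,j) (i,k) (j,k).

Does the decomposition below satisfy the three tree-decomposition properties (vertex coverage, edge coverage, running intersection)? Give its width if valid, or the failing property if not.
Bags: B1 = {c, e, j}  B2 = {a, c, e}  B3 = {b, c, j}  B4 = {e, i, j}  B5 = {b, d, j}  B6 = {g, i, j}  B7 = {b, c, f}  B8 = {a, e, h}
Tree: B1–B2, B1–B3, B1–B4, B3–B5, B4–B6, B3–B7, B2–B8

No — vertex k appears in no bag.

A tree decomposition must satisfy three properties: every vertex lies in some bag; for every edge, both endpoints lie together in some bag; and for every vertex, the bags containing it form a connected subtree. Here vertex k appears in no bag, so the decomposition is invalid.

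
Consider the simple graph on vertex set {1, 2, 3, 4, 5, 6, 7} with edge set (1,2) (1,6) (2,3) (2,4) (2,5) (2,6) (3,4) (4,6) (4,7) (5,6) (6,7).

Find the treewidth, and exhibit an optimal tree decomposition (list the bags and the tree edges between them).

Every bag has size at most 3, so the width is 3 − 1 = 2 and tw(G) ≤ 2. On the other hand G contains the 3-clique {2, 3, 4}. A clique must lie in a single bag of any decomposition, so no decomposition can have width below 2. Combining the bounds, tw(G) = 2.

Treewidth 2.
Bags: B1 = {2, 4, 6}  B2 = {1, 2, 6}  B3 = {2, 5, 6}  B4 = {2, 3, 4}  B5 = {4, 6, 7}
Tree: B1–B2, B1–B3, B1–B4, B1–B5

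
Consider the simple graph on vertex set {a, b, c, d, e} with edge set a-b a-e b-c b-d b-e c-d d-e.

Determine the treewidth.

2

A width-2 tree decomposition is:
Bags: B1 = {b, d, e}  B2 = {b, c, d}  B3 = {a, b, e}
Tree: B1–B2, B1–B3
Each bag holds 3 vertices, so the decomposition has width 2, which upper-bounds the treewidth. On the other hand G contains the 3-clique {b, d, e}. A clique must lie in a single bag of any decomposition, so no decomposition can have width below 2. Combining the bounds, tw(G) = 2.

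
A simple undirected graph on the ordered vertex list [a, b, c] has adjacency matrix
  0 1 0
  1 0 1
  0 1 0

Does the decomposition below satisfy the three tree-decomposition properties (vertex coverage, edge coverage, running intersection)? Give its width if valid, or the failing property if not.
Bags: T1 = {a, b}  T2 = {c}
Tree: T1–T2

A tree decomposition must satisfy three properties: every vertex lies in some bag; for every edge, both endpoints lie together in some bag; and for every vertex, the bags containing it form a connected subtree. Here edge (b,c) lies in no bag, so the decomposition is invalid.

No — edge (b,c) lies in no bag.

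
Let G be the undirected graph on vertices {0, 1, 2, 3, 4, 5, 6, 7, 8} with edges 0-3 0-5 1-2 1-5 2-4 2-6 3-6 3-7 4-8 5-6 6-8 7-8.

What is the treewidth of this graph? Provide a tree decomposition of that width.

Treewidth 3.
One optimal decomposition is:
Bags: B1 = {0, 1, 3, 5}  B2 = {1, 3, 5, 6}  B3 = {1, 2, 3, 6}  B4 = {2, 3, 6, 7}  B5 = {2, 6, 7, 8}  B6 = {2, 4, 7, 8}
Tree: B1–B2, B2–B3, B3–B4, B4–B5, B5–B6

Each bag holds 4 vertices, so the decomposition has width 3, which upper-bounds the treewidth. For the lower bound: the 4 vertex sets {0,1,5}, {3}, {6}, {2,4,7,8} are disjoint, each induces a connected subgraph, and every pair is joined by at least one edge of G. Contracting each set to a single vertex therefore yields K_{4} as a minor, and since treewidth is minor-monotone, tw(G) ≥ tw(K_{4}) = 3. The upper and lower bounds meet at 3, so that is the treewidth.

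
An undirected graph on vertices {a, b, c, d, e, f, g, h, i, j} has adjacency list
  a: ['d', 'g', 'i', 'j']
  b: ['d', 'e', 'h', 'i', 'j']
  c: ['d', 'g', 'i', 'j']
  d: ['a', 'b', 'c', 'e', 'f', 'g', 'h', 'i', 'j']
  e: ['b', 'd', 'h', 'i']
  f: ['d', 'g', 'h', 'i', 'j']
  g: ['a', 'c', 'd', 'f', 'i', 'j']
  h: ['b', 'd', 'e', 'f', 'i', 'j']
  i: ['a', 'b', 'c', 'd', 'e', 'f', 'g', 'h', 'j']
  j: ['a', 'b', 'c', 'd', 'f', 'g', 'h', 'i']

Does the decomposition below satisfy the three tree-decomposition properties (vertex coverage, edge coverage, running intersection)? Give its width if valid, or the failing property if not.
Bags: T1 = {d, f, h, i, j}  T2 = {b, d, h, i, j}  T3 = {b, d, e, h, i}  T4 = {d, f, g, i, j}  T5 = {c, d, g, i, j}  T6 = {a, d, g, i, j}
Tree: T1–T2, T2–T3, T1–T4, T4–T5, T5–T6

Yes; width 4.

Checking the three conditions: (i) the bags cover all of {a, b, c, d, e, f, g, h, i, j}; (ii) for each edge, some bag contains both endpoints; (iii) the bags containing any fixed vertex form a subtree. All hold, so the decomposition is valid with width 5 − 1 = 4.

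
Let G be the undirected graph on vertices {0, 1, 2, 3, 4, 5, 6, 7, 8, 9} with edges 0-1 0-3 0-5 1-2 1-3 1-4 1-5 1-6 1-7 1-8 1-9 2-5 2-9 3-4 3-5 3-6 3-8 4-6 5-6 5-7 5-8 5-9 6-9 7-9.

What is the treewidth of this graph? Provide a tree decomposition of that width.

Each bag holds 4 vertices, so the decomposition has width 3, which upper-bounds the treewidth. Conversely, {1, 3, 4, 6} is a clique of size 4, and the vertices of any clique must share a bag in every tree decomposition; so some bag has ≥ 4 vertices and tw(G) ≥ 3. Hence tw(G) = 3 exactly.

Treewidth 3.
Bags: B1 = {1, 3, 5, 6}  B2 = {1, 5, 6, 9}  B3 = {0, 1, 3, 5}  B4 = {1, 5, 7, 9}  B5 = {1, 3, 5, 8}  B6 = {1, 2, 5, 9}  B7 = {1, 3, 4, 6}
Tree: B1–B2, B1–B3, B2–B4, B3–B5, B2–B6, B1–B7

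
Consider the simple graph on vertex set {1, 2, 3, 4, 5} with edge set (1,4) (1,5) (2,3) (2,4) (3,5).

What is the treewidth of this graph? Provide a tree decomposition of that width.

The largest bag has 3 vertices, giving width 2; this decomposition certifies tw(G) ≤ 2. The edges 1–5–3–2–4–1 form a cycle, so G is not a tree and its treewidth is at least 2. Combining the bounds, tw(G) = 2.

Treewidth 2.
Bags: B1 = {1, 3, 5}  B2 = {1, 2, 3}  B3 = {1, 2, 4}
Tree: B1–B2, B2–B3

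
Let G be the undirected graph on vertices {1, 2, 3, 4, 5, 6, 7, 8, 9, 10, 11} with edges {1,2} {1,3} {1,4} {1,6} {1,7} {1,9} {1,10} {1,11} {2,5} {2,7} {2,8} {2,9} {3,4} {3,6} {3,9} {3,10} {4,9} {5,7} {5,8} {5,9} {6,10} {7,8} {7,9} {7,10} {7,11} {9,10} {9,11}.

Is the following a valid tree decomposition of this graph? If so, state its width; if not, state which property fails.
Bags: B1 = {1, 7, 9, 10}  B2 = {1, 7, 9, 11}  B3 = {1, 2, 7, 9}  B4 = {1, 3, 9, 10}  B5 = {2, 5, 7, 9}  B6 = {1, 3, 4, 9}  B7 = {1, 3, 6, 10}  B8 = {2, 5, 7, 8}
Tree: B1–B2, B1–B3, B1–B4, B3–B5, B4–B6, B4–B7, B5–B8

Every vertex of G appears in some bag (union = {1, 2, 3, 4, 5, 6, 7, 8, 9, 10, 11}); every edge is covered by a bag; and for each vertex v the set of bags containing v is connected in the bag tree. The decomposition is therefore valid. The largest bag has 4 vertices, so the width is 3.

Yes; width 3.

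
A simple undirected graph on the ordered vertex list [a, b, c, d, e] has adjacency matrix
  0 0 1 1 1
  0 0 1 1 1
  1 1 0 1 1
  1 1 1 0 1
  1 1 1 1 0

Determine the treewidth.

A width-3 tree decomposition is:
Bags: B1 = {b, c, d, e}  B2 = {a, c, d, e}
Tree: B1–B2
Each bag holds 4 vertices, so the decomposition has width 3, which upper-bounds the treewidth. On the other hand G contains the 4-clique {a, c, d, e}. A clique must lie in a single bag of any decomposition, so no decomposition can have width below 3. Combining the bounds, tw(G) = 3.

3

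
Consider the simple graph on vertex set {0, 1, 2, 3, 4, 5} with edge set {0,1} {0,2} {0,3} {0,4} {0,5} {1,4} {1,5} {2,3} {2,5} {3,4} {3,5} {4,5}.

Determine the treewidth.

3

A width-3 tree decomposition is:
Bags: B1 = {0, 3, 4, 5}  B2 = {0, 1, 4, 5}  B3 = {0, 2, 3, 5}
Tree: B1–B2, B1–B3
Every bag has size at most 4, so the width is 4 − 1 = 3 and tw(G) ≤ 3. On the other hand G contains the 4-clique {0, 1, 4, 5}. A clique must lie in a single bag of any decomposition, so no decomposition can have width below 3. Hence tw(G) = 3 exactly.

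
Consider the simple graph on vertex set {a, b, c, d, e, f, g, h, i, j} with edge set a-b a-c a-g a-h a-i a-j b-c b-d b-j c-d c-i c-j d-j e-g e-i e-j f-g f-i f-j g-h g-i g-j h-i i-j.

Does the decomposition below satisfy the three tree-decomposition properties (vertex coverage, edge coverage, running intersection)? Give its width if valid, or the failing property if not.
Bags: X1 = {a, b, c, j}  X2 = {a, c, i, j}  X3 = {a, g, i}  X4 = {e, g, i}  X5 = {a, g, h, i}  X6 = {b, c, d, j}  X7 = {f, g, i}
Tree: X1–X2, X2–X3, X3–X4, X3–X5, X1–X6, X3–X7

A tree decomposition must satisfy three properties: every vertex lies in some bag; for every edge, both endpoints lie together in some bag; and for every vertex, the bags containing it form a connected subtree. Here edge (j,g) lies in no bag, so the decomposition is invalid.

No — edge (j,g) lies in no bag.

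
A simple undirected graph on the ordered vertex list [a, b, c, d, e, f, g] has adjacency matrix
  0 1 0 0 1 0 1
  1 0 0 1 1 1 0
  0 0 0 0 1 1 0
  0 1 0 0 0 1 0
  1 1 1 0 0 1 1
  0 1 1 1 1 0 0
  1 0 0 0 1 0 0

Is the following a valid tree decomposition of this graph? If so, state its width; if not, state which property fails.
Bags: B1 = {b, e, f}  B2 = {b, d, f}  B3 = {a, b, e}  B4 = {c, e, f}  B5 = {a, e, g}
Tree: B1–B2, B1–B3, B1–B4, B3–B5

Every vertex of G appears in some bag (union = {a, b, c, d, e, f, g}); every edge is covered by a bag; and for each vertex v the set of bags containing v is connected in the bag tree. The decomposition is therefore valid. The largest bag has 3 vertices, so the width is 2.

Yes; width 2.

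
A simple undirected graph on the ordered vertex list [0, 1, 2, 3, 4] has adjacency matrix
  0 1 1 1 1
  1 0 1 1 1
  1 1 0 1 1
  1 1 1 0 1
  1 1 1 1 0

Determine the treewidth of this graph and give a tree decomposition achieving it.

With just one bag of size 5, the width is 5 − 1 = 4, so tw(G) ≤ 4. On the other hand G contains the 5-clique {0, 1, 2, 3, 4}. A clique must lie in a single bag of any decomposition, so no decomposition can have width below 4. Therefore the treewidth is 4.

Treewidth 4.
One optimal decomposition is:
Bags: B1 = {0, 1, 2, 3, 4}
Tree: (single bag)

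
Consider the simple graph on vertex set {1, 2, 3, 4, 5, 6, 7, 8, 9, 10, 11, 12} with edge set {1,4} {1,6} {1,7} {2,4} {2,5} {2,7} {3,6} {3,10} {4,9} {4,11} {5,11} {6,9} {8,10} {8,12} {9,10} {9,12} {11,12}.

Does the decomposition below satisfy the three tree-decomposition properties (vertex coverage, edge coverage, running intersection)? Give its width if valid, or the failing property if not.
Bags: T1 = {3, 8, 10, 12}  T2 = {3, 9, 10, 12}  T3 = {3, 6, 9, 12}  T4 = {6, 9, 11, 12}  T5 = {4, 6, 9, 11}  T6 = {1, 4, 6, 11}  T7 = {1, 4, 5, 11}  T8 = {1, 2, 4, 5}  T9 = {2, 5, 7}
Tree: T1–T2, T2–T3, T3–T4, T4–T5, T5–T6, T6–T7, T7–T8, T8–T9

A tree decomposition must satisfy three properties: every vertex lies in some bag; for every edge, both endpoints lie together in some bag; and for every vertex, the bags containing it form a connected subtree. Here edge (1,7) lies in no bag, so the decomposition is invalid.

No — edge (1,7) lies in no bag.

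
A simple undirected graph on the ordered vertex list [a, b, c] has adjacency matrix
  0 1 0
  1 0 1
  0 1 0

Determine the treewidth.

A width-1 tree decomposition is:
Bags: B1 = {b, c}  B2 = {a, b}
Tree: B1–B2
Each bag holds 2 vertices, so the decomposition has width 1, which upper-bounds the treewidth. Any graph with an edge has treewidth ≥ 1, and G has the edge b–c. Hence tw(G) = 1 exactly.

1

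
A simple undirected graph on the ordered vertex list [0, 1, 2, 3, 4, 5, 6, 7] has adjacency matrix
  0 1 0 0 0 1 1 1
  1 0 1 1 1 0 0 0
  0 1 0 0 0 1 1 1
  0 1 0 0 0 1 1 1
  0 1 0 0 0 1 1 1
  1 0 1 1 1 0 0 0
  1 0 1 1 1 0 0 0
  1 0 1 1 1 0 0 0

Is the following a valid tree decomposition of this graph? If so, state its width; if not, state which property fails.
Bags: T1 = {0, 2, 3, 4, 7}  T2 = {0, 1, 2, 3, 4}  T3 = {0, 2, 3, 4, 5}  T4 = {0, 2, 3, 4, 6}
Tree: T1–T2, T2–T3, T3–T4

Vertex coverage: the bags together contain {0, 1, 2, 3, 4, 5, 6, 7}, the full vertex set. Edge coverage: each edge of G has both endpoints in at least one bag. Running intersection: for every vertex, the bags containing it form a connected subtree. All three properties hold, so this is a valid tree decomposition of width max|bag| − 1 = 4, and hence tw(G) ≤ 4.

Yes; width 4.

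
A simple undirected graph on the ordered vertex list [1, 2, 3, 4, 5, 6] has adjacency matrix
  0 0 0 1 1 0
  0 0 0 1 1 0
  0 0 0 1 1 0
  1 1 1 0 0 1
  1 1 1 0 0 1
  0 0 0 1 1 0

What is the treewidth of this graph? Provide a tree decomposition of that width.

Treewidth 2.
One optimal decomposition is:
Bags: B1 = {4, 5, 6}  B2 = {1, 4, 5}  B3 = {3, 4, 5}  B4 = {2, 4, 5}
Tree: B1–B2, B2–B3, B3–B4

The largest bag has 3 vertices, giving width 2; this decomposition certifies tw(G) ≤ 2. For the lower bound, G contains the cycle 5–6–4–1–5, so G is not a forest; only forests have treewidth ≤ 1, hence tw(G) ≥ 2. Combining the bounds, tw(G) = 2.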